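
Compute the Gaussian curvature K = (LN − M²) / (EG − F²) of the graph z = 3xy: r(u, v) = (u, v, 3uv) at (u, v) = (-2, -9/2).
K = -144/769129

Coefficients of the first fundamental form: E = 9*v^2 + 1, F = 9*u*v, G = 9*u^2 + 1.
Coefficients of the second fundamental form: L = 0, M = 3/sqrt(9*u^2 + 9*v^2 + 1), N = 0.
Assemble K = (LN − M²)/(EG − F²) = -9/(81*u^4 + 162*u^2*v^2 + 18*u^2 + 81*v^4 + 18*v^2 + 1). At (u, v) = (-2, -9/2): K = -144/769129.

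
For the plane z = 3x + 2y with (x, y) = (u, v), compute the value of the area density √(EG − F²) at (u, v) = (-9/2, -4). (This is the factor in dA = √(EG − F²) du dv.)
√(EG − F²)|_{(-9/2, -4)} = sqrt(14)

E = 10, F = 6, G = 5, so EG − F² = 14. Taking the positive square root: √(EG − F²) = sqrt(14). At (u, v) = (-9/2, -4): sqrt(14).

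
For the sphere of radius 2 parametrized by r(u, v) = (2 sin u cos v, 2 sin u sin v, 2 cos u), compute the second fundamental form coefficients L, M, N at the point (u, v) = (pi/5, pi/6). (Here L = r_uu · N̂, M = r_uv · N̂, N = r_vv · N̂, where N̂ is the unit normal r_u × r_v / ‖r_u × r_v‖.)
L = -2;  M = 0;  N = -5/4 + sqrt(5)/4

Compute the unit normal N̂(u, v) = (sin(u)^2*cos(v)/Abs(sin(u)), sin(u)^2*sin(v)/Abs(sin(u)), sin(2*u)/(2*Abs(sin(u)))), and the second partials r_uu, r_uv, r_vv. Take dot products:
  L(u, v) = r_uu · N̂ = -2*sin(u)/Abs(sin(u)),
  M(u, v) = r_uv · N̂ = 0,
  N(u, v) = r_vv · N̂ = -2*sin(u)^3/Abs(sin(u)).
Evaluating at (u, v) = (pi/5, pi/6):
  L = -2, M = 0, N = -5/4 + sqrt(5)/4.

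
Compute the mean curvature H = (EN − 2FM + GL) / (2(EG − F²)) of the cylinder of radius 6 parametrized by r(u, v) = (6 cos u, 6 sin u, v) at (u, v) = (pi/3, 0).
H = -1/12

With E = 36, F = 0, G = 1, L = -6, M = 0, N = 0, assemble
  H = (EN − 2FM + GL) / (2(EG − F²)) = -1/12.
At (u, v) = (pi/3, 0): H = -1/12.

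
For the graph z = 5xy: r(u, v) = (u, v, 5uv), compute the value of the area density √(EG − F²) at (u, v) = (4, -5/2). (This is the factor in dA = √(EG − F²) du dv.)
√(EG − F²)|_{(4, -5/2)} = sqrt(2229)/2

E = 25*v^2 + 1, F = 25*u*v, G = 25*u^2 + 1, so EG − F² = 25*u^2 + 25*v^2 + 1. Taking the positive square root: √(EG − F²) = sqrt(25*u^2 + 25*v^2 + 1). At (u, v) = (4, -5/2): sqrt(2229)/2.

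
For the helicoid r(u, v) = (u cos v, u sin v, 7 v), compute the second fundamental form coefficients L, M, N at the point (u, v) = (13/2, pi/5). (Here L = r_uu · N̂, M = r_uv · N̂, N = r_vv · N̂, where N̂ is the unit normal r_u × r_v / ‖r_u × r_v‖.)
L = 0;  M = -14*sqrt(365)/365;  N = 0

Compute the unit normal N̂(u, v) = (7*sin(v)/sqrt(u^2 + 49), -7*cos(v)/sqrt(u^2 + 49), u/sqrt(u^2 + 49)), and the second partials r_uu, r_uv, r_vv. Take dot products:
  L(u, v) = r_uu · N̂ = 0,
  M(u, v) = r_uv · N̂ = -7/sqrt(u^2 + 49),
  N(u, v) = r_vv · N̂ = 0.
Evaluating at (u, v) = (13/2, pi/5):
  L = 0, M = -14*sqrt(365)/365, N = 0.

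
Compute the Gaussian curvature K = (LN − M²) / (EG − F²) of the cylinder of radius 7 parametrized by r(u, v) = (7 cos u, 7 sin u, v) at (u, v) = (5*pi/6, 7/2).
K = 0

Coefficients of the first fundamental form: E = 49, F = 0, G = 1.
Coefficients of the second fundamental form: L = -7, M = 0, N = 0.
Assemble K = (LN − M²)/(EG − F²) = 0. At (u, v) = (5*pi/6, 7/2): K = 0.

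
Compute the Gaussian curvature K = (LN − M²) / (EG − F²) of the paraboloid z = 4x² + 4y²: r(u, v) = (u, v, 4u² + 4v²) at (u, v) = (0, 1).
K = 64/4225

Coefficients of the first fundamental form: E = 64*u^2 + 1, F = 64*u*v, G = 64*v^2 + 1.
Coefficients of the second fundamental form: L = 8/sqrt(64*u^2 + 64*v^2 + 1), M = 0, N = 8/sqrt(64*u^2 + 64*v^2 + 1).
Assemble K = (LN − M²)/(EG − F²) = 64/(4096*u^4 + 8192*u^2*v^2 + 128*u^2 + 4096*v^4 + 128*v^2 + 1). At (u, v) = (0, 1): K = 64/4225.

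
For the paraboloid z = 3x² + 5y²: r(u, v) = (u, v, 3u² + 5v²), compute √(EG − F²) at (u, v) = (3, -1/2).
√(EG − F²)|_{(3, -1/2)} = 5*sqrt(14)

E = 36*u^2 + 1, F = 60*u*v, G = 100*v^2 + 1; EG − F² = 36*u^2 + 100*v^2 + 1; √(EG − F²) = sqrt(36*u^2 + 100*v^2 + 1). At the given point: 5*sqrt(14).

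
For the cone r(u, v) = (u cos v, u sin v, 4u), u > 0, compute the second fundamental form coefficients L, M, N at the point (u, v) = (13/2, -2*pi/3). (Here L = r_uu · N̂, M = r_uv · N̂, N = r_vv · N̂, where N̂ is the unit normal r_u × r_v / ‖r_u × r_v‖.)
L = 0;  M = 0;  N = 26*sqrt(17)/17

Compute the unit normal N̂(u, v) = (-4*sqrt(17)*u*cos(v)/(17*Abs(u)), -4*sqrt(17)*u*sin(v)/(17*Abs(u)), sqrt(17)*u/(17*Abs(u))), and the second partials r_uu, r_uv, r_vv. Take dot products:
  L(u, v) = r_uu · N̂ = 0,
  M(u, v) = r_uv · N̂ = 0,
  N(u, v) = r_vv · N̂ = 4*sqrt(17)*u^2/(17*Abs(u)).
Evaluating at (u, v) = (13/2, -2*pi/3):
  L = 0, M = 0, N = 26*sqrt(17)/17.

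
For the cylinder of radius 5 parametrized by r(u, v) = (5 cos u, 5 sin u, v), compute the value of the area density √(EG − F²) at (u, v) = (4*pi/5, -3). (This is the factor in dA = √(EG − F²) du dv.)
√(EG − F²)|_{(4*pi/5, -3)} = 5

E = 25, F = 0, G = 1, so EG − F² = 25. Taking the positive square root: √(EG − F²) = 5. At (u, v) = (4*pi/5, -3): 5.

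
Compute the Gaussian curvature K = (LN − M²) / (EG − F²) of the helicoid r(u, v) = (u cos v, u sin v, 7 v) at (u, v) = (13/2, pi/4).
K = -784/133225

Coefficients of the first fundamental form: E = 1, F = 0, G = u^2 + 49.
Coefficients of the second fundamental form: L = 0, M = -7/sqrt(u^2 + 49), N = 0.
Assemble K = (LN − M²)/(EG − F²) = -49/(u^2 + 49)^2. At (u, v) = (13/2, pi/4): K = -784/133225.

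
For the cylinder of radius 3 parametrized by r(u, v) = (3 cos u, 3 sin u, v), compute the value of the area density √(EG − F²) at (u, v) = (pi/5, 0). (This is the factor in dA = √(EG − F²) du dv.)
√(EG − F²)|_{(pi/5, 0)} = 3

E = 9, F = 0, G = 1, so EG − F² = 9. Taking the positive square root: √(EG − F²) = 3. At (u, v) = (pi/5, 0): 3.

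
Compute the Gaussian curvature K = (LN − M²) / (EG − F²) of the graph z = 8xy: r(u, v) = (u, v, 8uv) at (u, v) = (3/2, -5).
K = -64/3045025

Coefficients of the first fundamental form: E = 64*v^2 + 1, F = 64*u*v, G = 64*u^2 + 1.
Coefficients of the second fundamental form: L = 0, M = 8/sqrt(64*u^2 + 64*v^2 + 1), N = 0.
Assemble K = (LN − M²)/(EG − F²) = -64/(4096*u^4 + 8192*u^2*v^2 + 128*u^2 + 4096*v^4 + 128*v^2 + 1). At (u, v) = (3/2, -5): K = -64/3045025.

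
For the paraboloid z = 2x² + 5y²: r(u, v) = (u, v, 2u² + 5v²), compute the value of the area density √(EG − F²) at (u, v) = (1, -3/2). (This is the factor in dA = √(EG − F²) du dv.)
√(EG − F²)|_{(1, -3/2)} = 11*sqrt(2)

E = 16*u^2 + 1, F = 40*u*v, G = 100*v^2 + 1, so EG − F² = 16*u^2 + 100*v^2 + 1. Taking the positive square root: √(EG − F²) = sqrt(16*u^2 + 100*v^2 + 1). At (u, v) = (1, -3/2): 11*sqrt(2).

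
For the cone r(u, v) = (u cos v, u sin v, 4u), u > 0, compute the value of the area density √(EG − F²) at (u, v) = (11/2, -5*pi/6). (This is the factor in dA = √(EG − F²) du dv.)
√(EG − F²)|_{(11/2, -5*pi/6)} = 11*sqrt(17)/2

E = 17, F = 0, G = u^2, so EG − F² = 17*u^2. Taking the positive square root: √(EG − F²) = sqrt(17)*Abs(u). At (u, v) = (11/2, -5*pi/6): 11*sqrt(17)/2.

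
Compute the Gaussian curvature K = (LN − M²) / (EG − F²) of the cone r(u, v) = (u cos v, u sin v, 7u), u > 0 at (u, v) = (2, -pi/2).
K = 0

Coefficients of the first fundamental form: E = 50, F = 0, G = u^2.
Coefficients of the second fundamental form: L = 0, M = 0, N = 7*sqrt(2)*u^2/(10*Abs(u)).
Assemble K = (LN − M²)/(EG − F²) = 0. At (u, v) = (2, -pi/2): K = 0.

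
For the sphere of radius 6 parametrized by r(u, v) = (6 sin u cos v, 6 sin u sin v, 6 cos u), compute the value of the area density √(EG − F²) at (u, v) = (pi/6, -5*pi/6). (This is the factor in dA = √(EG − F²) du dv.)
√(EG − F²)|_{(pi/6, -5*pi/6)} = 18

E = 36, F = 0, G = 36*sin(u)^2, so EG − F² = 1296*sin(u)^2. Taking the positive square root: √(EG − F²) = 36*Abs(sin(u)). At (u, v) = (pi/6, -5*pi/6): 18.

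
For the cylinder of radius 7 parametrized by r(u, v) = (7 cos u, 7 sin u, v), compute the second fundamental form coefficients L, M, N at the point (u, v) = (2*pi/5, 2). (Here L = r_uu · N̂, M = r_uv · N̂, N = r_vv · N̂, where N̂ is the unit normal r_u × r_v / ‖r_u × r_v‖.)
L = -7;  M = 0;  N = 0

Compute the unit normal N̂(u, v) = (cos(u), sin(u), 0), and the second partials r_uu, r_uv, r_vv. Take dot products:
  L(u, v) = r_uu · N̂ = -7,
  M(u, v) = r_uv · N̂ = 0,
  N(u, v) = r_vv · N̂ = 0.
Evaluating at (u, v) = (2*pi/5, 2):
  L = -7, M = 0, N = 0.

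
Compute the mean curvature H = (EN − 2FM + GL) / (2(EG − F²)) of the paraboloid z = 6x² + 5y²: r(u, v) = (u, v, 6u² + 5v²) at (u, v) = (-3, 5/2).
H = 10241*sqrt(2)/119164

With E = 144*u^2 + 1, F = 120*u*v, G = 100*v^2 + 1, L = 12/sqrt(144*u^2 + 100*v^2 + 1), M = 0, N = 10/sqrt(144*u^2 + 100*v^2 + 1), assemble
  H = (EN − 2FM + GL) / (2(EG − F²)) = (720*u^2 + 600*v^2 + 11)/(144*u^2 + 100*v^2 + 1)^(3/2).
At (u, v) = (-3, 5/2): H = 10241*sqrt(2)/119164.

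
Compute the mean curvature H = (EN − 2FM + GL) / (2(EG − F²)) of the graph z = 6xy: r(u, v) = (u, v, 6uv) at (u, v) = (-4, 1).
H = 864*sqrt(613)/375769

With E = 36*v^2 + 1, F = 36*u*v, G = 36*u^2 + 1, L = 0, M = 6/sqrt(36*u^2 + 36*v^2 + 1), N = 0, assemble
  H = (EN − 2FM + GL) / (2(EG − F²)) = -216*u*v/(36*u^2 + 36*v^2 + 1)^(3/2).
At (u, v) = (-4, 1): H = 864*sqrt(613)/375769.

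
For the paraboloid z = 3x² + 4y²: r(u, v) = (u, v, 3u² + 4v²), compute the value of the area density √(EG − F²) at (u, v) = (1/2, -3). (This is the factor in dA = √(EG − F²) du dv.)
√(EG − F²)|_{(1/2, -3)} = sqrt(586)

E = 36*u^2 + 1, F = 48*u*v, G = 64*v^2 + 1, so EG − F² = 36*u^2 + 64*v^2 + 1. Taking the positive square root: √(EG − F²) = sqrt(36*u^2 + 64*v^2 + 1). At (u, v) = (1/2, -3): sqrt(586).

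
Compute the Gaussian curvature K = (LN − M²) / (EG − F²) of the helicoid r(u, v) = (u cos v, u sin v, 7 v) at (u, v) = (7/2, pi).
K = -16/1225

Coefficients of the first fundamental form: E = 1, F = 0, G = u^2 + 49.
Coefficients of the second fundamental form: L = 0, M = -7/sqrt(u^2 + 49), N = 0.
Assemble K = (LN − M²)/(EG − F²) = -49/(u^2 + 49)^2. At (u, v) = (7/2, pi): K = -16/1225.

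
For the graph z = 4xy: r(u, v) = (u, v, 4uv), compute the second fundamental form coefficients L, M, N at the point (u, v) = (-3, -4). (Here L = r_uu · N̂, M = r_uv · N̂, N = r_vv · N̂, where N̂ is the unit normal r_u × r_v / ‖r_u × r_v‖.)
L = 0;  M = 4*sqrt(401)/401;  N = 0

Compute the unit normal N̂(u, v) = (-4*v/sqrt(16*u^2 + 16*v^2 + 1), -4*u/sqrt(16*u^2 + 16*v^2 + 1), 1/sqrt(16*u^2 + 16*v^2 + 1)), and the second partials r_uu, r_uv, r_vv. Take dot products:
  L(u, v) = r_uu · N̂ = 0,
  M(u, v) = r_uv · N̂ = 4/sqrt(16*u^2 + 16*v^2 + 1),
  N(u, v) = r_vv · N̂ = 0.
Evaluating at (u, v) = (-3, -4):
  L = 0, M = 4*sqrt(401)/401, N = 0.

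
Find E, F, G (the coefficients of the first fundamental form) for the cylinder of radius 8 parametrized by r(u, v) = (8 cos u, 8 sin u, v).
E = 64;  F = 0;  G = 1

Compute partials: r_u = (-8*sin(u), 8*cos(u), 0), r_v = (0, 0, 1). Then
  E = r_u · r_u = 64,
  F = r_u · r_v = 0,
  G = r_v · r_v = 1.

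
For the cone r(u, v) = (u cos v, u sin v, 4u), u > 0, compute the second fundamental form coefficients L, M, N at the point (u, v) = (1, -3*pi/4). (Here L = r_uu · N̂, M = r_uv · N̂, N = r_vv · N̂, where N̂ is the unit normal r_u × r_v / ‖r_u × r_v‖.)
L = 0;  M = 0;  N = 4*sqrt(17)/17

Compute the unit normal N̂(u, v) = (-4*sqrt(17)*u*cos(v)/(17*Abs(u)), -4*sqrt(17)*u*sin(v)/(17*Abs(u)), sqrt(17)*u/(17*Abs(u))), and the second partials r_uu, r_uv, r_vv. Take dot products:
  L(u, v) = r_uu · N̂ = 0,
  M(u, v) = r_uv · N̂ = 0,
  N(u, v) = r_vv · N̂ = 4*sqrt(17)*u^2/(17*Abs(u)).
Evaluating at (u, v) = (1, -3*pi/4):
  L = 0, M = 0, N = 4*sqrt(17)/17.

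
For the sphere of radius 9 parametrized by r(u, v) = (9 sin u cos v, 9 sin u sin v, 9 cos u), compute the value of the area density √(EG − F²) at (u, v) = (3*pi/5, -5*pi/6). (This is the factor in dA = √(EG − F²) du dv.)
√(EG − F²)|_{(3*pi/5, -5*pi/6)} = 81*sqrt(2*sqrt(5) + 10)/4

E = 81, F = 0, G = 81*sin(u)^2, so EG − F² = 6561*sin(u)^2. Taking the positive square root: √(EG − F²) = 81*Abs(sin(u)). At (u, v) = (3*pi/5, -5*pi/6): 81*sqrt(2*sqrt(5) + 10)/4.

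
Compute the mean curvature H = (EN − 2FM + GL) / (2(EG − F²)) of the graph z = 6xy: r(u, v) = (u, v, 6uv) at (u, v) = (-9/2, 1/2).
H = 486*sqrt(739)/546121

With E = 36*v^2 + 1, F = 36*u*v, G = 36*u^2 + 1, L = 0, M = 6/sqrt(36*u^2 + 36*v^2 + 1), N = 0, assemble
  H = (EN − 2FM + GL) / (2(EG − F²)) = -216*u*v/(36*u^2 + 36*v^2 + 1)^(3/2).
At (u, v) = (-9/2, 1/2): H = 486*sqrt(739)/546121.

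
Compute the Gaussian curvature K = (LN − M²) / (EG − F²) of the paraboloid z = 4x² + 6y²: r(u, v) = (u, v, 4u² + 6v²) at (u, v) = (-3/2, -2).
K = 96/519841

Coefficients of the first fundamental form: E = 64*u^2 + 1, F = 96*u*v, G = 144*v^2 + 1.
Coefficients of the second fundamental form: L = 8/sqrt(64*u^2 + 144*v^2 + 1), M = 0, N = 12/sqrt(64*u^2 + 144*v^2 + 1).
Assemble K = (LN − M²)/(EG − F²) = 96/(4096*u^4 + 18432*u^2*v^2 + 128*u^2 + 20736*v^4 + 288*v^2 + 1). At (u, v) = (-3/2, -2): K = 96/519841.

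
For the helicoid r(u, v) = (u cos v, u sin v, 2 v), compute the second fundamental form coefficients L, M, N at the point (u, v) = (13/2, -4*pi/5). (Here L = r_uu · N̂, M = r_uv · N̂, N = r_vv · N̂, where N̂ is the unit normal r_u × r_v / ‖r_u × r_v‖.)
L = 0;  M = -4*sqrt(185)/185;  N = 0

Compute the unit normal N̂(u, v) = (2*sin(v)/sqrt(u^2 + 4), -2*cos(v)/sqrt(u^2 + 4), u/sqrt(u^2 + 4)), and the second partials r_uu, r_uv, r_vv. Take dot products:
  L(u, v) = r_uu · N̂ = 0,
  M(u, v) = r_uv · N̂ = -2/sqrt(u^2 + 4),
  N(u, v) = r_vv · N̂ = 0.
Evaluating at (u, v) = (13/2, -4*pi/5):
  L = 0, M = -4*sqrt(185)/185, N = 0.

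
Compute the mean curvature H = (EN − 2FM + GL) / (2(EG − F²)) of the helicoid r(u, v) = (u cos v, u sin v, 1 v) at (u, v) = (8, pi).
H = 0

With E = 1, F = 0, G = u^2 + 1, L = 0, M = -1/sqrt(u^2 + 1), N = 0, assemble
  H = (EN − 2FM + GL) / (2(EG − F²)) = 0.
At (u, v) = (8, pi): H = 0.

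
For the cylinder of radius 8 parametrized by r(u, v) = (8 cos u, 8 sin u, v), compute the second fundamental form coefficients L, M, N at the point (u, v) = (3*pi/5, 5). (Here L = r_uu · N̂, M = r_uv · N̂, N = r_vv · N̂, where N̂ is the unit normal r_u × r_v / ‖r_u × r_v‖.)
L = -8;  M = 0;  N = 0

Compute the unit normal N̂(u, v) = (cos(u), sin(u), 0), and the second partials r_uu, r_uv, r_vv. Take dot products:
  L(u, v) = r_uu · N̂ = -8,
  M(u, v) = r_uv · N̂ = 0,
  N(u, v) = r_vv · N̂ = 0.
Evaluating at (u, v) = (3*pi/5, 5):
  L = -8, M = 0, N = 0.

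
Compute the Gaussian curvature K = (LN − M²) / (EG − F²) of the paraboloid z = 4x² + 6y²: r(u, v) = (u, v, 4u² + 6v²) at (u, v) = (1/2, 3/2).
K = 96/116281

Coefficients of the first fundamental form: E = 64*u^2 + 1, F = 96*u*v, G = 144*v^2 + 1.
Coefficients of the second fundamental form: L = 8/sqrt(64*u^2 + 144*v^2 + 1), M = 0, N = 12/sqrt(64*u^2 + 144*v^2 + 1).
Assemble K = (LN − M²)/(EG − F²) = 96/(4096*u^4 + 18432*u^2*v^2 + 128*u^2 + 20736*v^4 + 288*v^2 + 1). At (u, v) = (1/2, 3/2): K = 96/116281.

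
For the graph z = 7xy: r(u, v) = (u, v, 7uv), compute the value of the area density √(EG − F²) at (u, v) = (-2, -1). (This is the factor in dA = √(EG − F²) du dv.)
√(EG − F²)|_{(-2, -1)} = sqrt(246)

E = 49*v^2 + 1, F = 49*u*v, G = 49*u^2 + 1, so EG − F² = 49*u^2 + 49*v^2 + 1. Taking the positive square root: √(EG − F²) = sqrt(49*u^2 + 49*v^2 + 1). At (u, v) = (-2, -1): sqrt(246).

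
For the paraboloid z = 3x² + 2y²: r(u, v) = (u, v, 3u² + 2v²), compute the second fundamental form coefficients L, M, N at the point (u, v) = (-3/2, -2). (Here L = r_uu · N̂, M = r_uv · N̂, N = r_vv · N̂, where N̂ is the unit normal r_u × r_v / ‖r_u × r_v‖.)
L = 3*sqrt(146)/73;  M = 0;  N = 2*sqrt(146)/73

Compute the unit normal N̂(u, v) = (-6*u/sqrt(36*u^2 + 16*v^2 + 1), -4*v/sqrt(36*u^2 + 16*v^2 + 1), 1/sqrt(36*u^2 + 16*v^2 + 1)), and the second partials r_uu, r_uv, r_vv. Take dot products:
  L(u, v) = r_uu · N̂ = 6/sqrt(36*u^2 + 16*v^2 + 1),
  M(u, v) = r_uv · N̂ = 0,
  N(u, v) = r_vv · N̂ = 4/sqrt(36*u^2 + 16*v^2 + 1).
Evaluating at (u, v) = (-3/2, -2):
  L = 3*sqrt(146)/73, M = 0, N = 2*sqrt(146)/73.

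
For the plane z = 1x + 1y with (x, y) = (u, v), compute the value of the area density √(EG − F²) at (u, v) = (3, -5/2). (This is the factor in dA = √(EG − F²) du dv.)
√(EG − F²)|_{(3, -5/2)} = sqrt(3)

E = 2, F = 1, G = 2, so EG − F² = 3. Taking the positive square root: √(EG − F²) = sqrt(3). At (u, v) = (3, -5/2): sqrt(3).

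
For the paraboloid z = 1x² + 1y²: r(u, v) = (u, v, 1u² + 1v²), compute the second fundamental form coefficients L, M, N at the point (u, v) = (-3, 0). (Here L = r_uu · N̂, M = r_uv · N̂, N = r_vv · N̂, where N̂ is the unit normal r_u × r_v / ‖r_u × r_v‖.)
L = 2*sqrt(37)/37;  M = 0;  N = 2*sqrt(37)/37

Compute the unit normal N̂(u, v) = (-2*u/sqrt(4*u^2 + 4*v^2 + 1), -2*v/sqrt(4*u^2 + 4*v^2 + 1), 1/sqrt(4*u^2 + 4*v^2 + 1)), and the second partials r_uu, r_uv, r_vv. Take dot products:
  L(u, v) = r_uu · N̂ = 2/sqrt(4*u^2 + 4*v^2 + 1),
  M(u, v) = r_uv · N̂ = 0,
  N(u, v) = r_vv · N̂ = 2/sqrt(4*u^2 + 4*v^2 + 1).
Evaluating at (u, v) = (-3, 0):
  L = 2*sqrt(37)/37, M = 0, N = 2*sqrt(37)/37.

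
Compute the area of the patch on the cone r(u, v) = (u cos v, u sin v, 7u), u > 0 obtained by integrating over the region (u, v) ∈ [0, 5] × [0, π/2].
Area = 125*sqrt(2)*pi/4

Area = ∫∫ √(EG − F²) du dv with √(EG − F²) = 5*sqrt(2)*Abs(u). Integrating over [0, 5] × [0, π/2] gives 125*sqrt(2)*pi/4.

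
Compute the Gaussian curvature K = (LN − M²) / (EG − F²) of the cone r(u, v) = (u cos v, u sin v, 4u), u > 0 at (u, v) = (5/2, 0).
K = 0

Coefficients of the first fundamental form: E = 17, F = 0, G = u^2.
Coefficients of the second fundamental form: L = 0, M = 0, N = 4*sqrt(17)*u^2/(17*Abs(u)).
Assemble K = (LN − M²)/(EG − F²) = 0. At (u, v) = (5/2, 0): K = 0.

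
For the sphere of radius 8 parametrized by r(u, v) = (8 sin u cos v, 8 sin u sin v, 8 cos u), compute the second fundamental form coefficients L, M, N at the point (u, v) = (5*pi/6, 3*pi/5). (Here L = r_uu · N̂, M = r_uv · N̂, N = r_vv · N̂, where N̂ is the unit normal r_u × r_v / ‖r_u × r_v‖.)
L = -8;  M = 0;  N = -2

Compute the unit normal N̂(u, v) = (sin(u)^2*cos(v)/Abs(sin(u)), sin(u)^2*sin(v)/Abs(sin(u)), sin(2*u)/(2*Abs(sin(u)))), and the second partials r_uu, r_uv, r_vv. Take dot products:
  L(u, v) = r_uu · N̂ = -8*sin(u)/Abs(sin(u)),
  M(u, v) = r_uv · N̂ = 0,
  N(u, v) = r_vv · N̂ = -8*sin(u)^3/Abs(sin(u)).
Evaluating at (u, v) = (5*pi/6, 3*pi/5):
  L = -8, M = 0, N = -2.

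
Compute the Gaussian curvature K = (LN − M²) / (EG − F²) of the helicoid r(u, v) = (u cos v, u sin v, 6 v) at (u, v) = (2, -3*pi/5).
K = -9/400

Coefficients of the first fundamental form: E = 1, F = 0, G = u^2 + 36.
Coefficients of the second fundamental form: L = 0, M = -6/sqrt(u^2 + 36), N = 0.
Assemble K = (LN − M²)/(EG − F²) = -36/(u^2 + 36)^2. At (u, v) = (2, -3*pi/5): K = -9/400.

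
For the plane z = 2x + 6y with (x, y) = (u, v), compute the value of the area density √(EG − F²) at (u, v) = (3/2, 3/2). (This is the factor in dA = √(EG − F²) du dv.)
√(EG − F²)|_{(3/2, 3/2)} = sqrt(41)

E = 5, F = 12, G = 37, so EG − F² = 41. Taking the positive square root: √(EG − F²) = sqrt(41). At (u, v) = (3/2, 3/2): sqrt(41).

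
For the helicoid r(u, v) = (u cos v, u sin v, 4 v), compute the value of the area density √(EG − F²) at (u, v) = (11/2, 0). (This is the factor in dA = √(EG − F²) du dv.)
√(EG − F²)|_{(11/2, 0)} = sqrt(185)/2

E = 1, F = 0, G = u^2 + 16, so EG − F² = u^2 + 16. Taking the positive square root: √(EG − F²) = sqrt(u^2 + 16). At (u, v) = (11/2, 0): sqrt(185)/2.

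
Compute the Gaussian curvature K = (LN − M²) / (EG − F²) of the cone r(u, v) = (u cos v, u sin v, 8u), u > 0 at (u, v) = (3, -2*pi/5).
K = 0

Coefficients of the first fundamental form: E = 65, F = 0, G = u^2.
Coefficients of the second fundamental form: L = 0, M = 0, N = 8*sqrt(65)*u^2/(65*Abs(u)).
Assemble K = (LN − M²)/(EG − F²) = 0. At (u, v) = (3, -2*pi/5): K = 0.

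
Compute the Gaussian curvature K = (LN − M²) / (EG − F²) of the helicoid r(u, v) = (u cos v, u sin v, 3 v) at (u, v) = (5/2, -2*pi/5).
K = -144/3721

Coefficients of the first fundamental form: E = 1, F = 0, G = u^2 + 9.
Coefficients of the second fundamental form: L = 0, M = -3/sqrt(u^2 + 9), N = 0.
Assemble K = (LN − M²)/(EG − F²) = -9/(u^2 + 9)^2. At (u, v) = (5/2, -2*pi/5): K = -144/3721.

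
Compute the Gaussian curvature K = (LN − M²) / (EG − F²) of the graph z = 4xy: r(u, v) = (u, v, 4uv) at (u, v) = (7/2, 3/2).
K = -16/54289

Coefficients of the first fundamental form: E = 16*v^2 + 1, F = 16*u*v, G = 16*u^2 + 1.
Coefficients of the second fundamental form: L = 0, M = 4/sqrt(16*u^2 + 16*v^2 + 1), N = 0.
Assemble K = (LN − M²)/(EG − F²) = -16/(256*u^4 + 512*u^2*v^2 + 32*u^2 + 256*v^4 + 32*v^2 + 1). At (u, v) = (7/2, 3/2): K = -16/54289.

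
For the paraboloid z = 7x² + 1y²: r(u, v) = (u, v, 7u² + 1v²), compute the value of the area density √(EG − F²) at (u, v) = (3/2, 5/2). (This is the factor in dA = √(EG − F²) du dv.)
√(EG − F²)|_{(3/2, 5/2)} = sqrt(467)

E = 196*u^2 + 1, F = 28*u*v, G = 4*v^2 + 1, so EG − F² = 196*u^2 + 4*v^2 + 1. Taking the positive square root: √(EG − F²) = sqrt(196*u^2 + 4*v^2 + 1). At (u, v) = (3/2, 5/2): sqrt(467).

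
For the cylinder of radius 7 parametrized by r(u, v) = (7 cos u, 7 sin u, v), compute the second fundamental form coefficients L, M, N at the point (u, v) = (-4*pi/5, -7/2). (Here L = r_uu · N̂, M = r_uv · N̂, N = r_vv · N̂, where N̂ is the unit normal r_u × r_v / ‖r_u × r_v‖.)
L = -7;  M = 0;  N = 0

Compute the unit normal N̂(u, v) = (cos(u), sin(u), 0), and the second partials r_uu, r_uv, r_vv. Take dot products:
  L(u, v) = r_uu · N̂ = -7,
  M(u, v) = r_uv · N̂ = 0,
  N(u, v) = r_vv · N̂ = 0.
Evaluating at (u, v) = (-4*pi/5, -7/2):
  L = -7, M = 0, N = 0.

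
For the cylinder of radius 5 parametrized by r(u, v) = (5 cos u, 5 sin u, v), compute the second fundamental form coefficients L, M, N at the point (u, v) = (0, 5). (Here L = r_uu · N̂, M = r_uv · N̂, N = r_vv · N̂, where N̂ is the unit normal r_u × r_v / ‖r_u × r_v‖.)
L = -5;  M = 0;  N = 0

Compute the unit normal N̂(u, v) = (cos(u), sin(u), 0), and the second partials r_uu, r_uv, r_vv. Take dot products:
  L(u, v) = r_uu · N̂ = -5,
  M(u, v) = r_uv · N̂ = 0,
  N(u, v) = r_vv · N̂ = 0.
Evaluating at (u, v) = (0, 5):
  L = -5, M = 0, N = 0.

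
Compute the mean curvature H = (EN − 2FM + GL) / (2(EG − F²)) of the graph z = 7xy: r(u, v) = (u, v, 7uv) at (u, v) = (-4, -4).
H = -5488*sqrt(1569)/2461761

With E = 49*v^2 + 1, F = 49*u*v, G = 49*u^2 + 1, L = 0, M = 7/sqrt(49*u^2 + 49*v^2 + 1), N = 0, assemble
  H = (EN − 2FM + GL) / (2(EG − F²)) = -343*u*v/(49*u^2 + 49*v^2 + 1)^(3/2).
At (u, v) = (-4, -4): H = -5488*sqrt(1569)/2461761.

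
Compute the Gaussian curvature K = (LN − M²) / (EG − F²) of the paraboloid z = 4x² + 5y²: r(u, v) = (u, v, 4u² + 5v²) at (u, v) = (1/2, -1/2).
K = 20/441

Coefficients of the first fundamental form: E = 64*u^2 + 1, F = 80*u*v, G = 100*v^2 + 1.
Coefficients of the second fundamental form: L = 8/sqrt(64*u^2 + 100*v^2 + 1), M = 0, N = 10/sqrt(64*u^2 + 100*v^2 + 1).
Assemble K = (LN − M²)/(EG − F²) = 80/(4096*u^4 + 12800*u^2*v^2 + 128*u^2 + 10000*v^4 + 200*v^2 + 1). At (u, v) = (1/2, -1/2): K = 20/441.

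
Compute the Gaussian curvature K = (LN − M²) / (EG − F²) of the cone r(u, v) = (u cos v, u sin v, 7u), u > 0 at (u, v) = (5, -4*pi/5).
K = 0

Coefficients of the first fundamental form: E = 50, F = 0, G = u^2.
Coefficients of the second fundamental form: L = 0, M = 0, N = 7*sqrt(2)*u^2/(10*Abs(u)).
Assemble K = (LN − M²)/(EG − F²) = 0. At (u, v) = (5, -4*pi/5): K = 0.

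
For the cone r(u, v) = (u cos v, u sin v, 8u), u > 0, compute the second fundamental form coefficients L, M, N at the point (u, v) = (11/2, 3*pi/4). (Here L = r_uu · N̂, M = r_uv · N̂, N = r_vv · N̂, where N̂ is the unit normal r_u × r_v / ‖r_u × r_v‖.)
L = 0;  M = 0;  N = 44*sqrt(65)/65

Compute the unit normal N̂(u, v) = (-8*sqrt(65)*u*cos(v)/(65*Abs(u)), -8*sqrt(65)*u*sin(v)/(65*Abs(u)), sqrt(65)*u/(65*Abs(u))), and the second partials r_uu, r_uv, r_vv. Take dot products:
  L(u, v) = r_uu · N̂ = 0,
  M(u, v) = r_uv · N̂ = 0,
  N(u, v) = r_vv · N̂ = 8*sqrt(65)*u^2/(65*Abs(u)).
Evaluating at (u, v) = (11/2, 3*pi/4):
  L = 0, M = 0, N = 44*sqrt(65)/65.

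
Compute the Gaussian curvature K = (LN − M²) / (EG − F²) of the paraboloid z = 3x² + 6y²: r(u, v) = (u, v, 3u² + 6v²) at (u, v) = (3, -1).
K = 72/219961

Coefficients of the first fundamental form: E = 36*u^2 + 1, F = 72*u*v, G = 144*v^2 + 1.
Coefficients of the second fundamental form: L = 6/sqrt(36*u^2 + 144*v^2 + 1), M = 0, N = 12/sqrt(36*u^2 + 144*v^2 + 1).
Assemble K = (LN − M²)/(EG − F²) = 72/(1296*u^4 + 10368*u^2*v^2 + 72*u^2 + 20736*v^4 + 288*v^2 + 1). At (u, v) = (3, -1): K = 72/219961.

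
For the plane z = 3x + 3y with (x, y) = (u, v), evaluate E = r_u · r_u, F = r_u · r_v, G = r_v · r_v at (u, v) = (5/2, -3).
E = 10;  F = 9;  G = 10

Partials: r_u = (1, 0, 3), r_v = (0, 1, 3). As functions of (u, v):
  E = r_u · r_u = 10,
  F = r_u · r_v = 9,
  G = r_v · r_v = 10.
Evaluating at (u, v) = (5/2, -3): E = 10, F = 9, G = 10.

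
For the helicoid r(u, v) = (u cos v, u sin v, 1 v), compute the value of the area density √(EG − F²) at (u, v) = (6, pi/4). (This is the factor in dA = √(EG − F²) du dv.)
√(EG − F²)|_{(6, pi/4)} = sqrt(37)

E = 1, F = 0, G = u^2 + 1, so EG − F² = u^2 + 1. Taking the positive square root: √(EG − F²) = sqrt(u^2 + 1). At (u, v) = (6, pi/4): sqrt(37).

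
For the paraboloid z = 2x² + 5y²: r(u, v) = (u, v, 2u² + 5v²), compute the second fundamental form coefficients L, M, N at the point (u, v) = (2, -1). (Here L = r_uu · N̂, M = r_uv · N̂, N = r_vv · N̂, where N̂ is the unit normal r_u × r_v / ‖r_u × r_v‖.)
L = 4*sqrt(165)/165;  M = 0;  N = 2*sqrt(165)/33

Compute the unit normal N̂(u, v) = (-4*u/sqrt(16*u^2 + 100*v^2 + 1), -10*v/sqrt(16*u^2 + 100*v^2 + 1), 1/sqrt(16*u^2 + 100*v^2 + 1)), and the second partials r_uu, r_uv, r_vv. Take dot products:
  L(u, v) = r_uu · N̂ = 4/sqrt(16*u^2 + 100*v^2 + 1),
  M(u, v) = r_uv · N̂ = 0,
  N(u, v) = r_vv · N̂ = 10/sqrt(16*u^2 + 100*v^2 + 1).
Evaluating at (u, v) = (2, -1):
  L = 4*sqrt(165)/165, M = 0, N = 2*sqrt(165)/33.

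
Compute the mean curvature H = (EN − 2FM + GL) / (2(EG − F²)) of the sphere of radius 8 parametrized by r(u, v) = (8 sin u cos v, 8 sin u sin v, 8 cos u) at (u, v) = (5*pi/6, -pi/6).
H = -1/8

With E = 64, F = 0, G = 64*sin(u)^2, L = -8*sin(u)/Abs(sin(u)), M = 0, N = -8*sin(u)^3/Abs(sin(u)), assemble
  H = (EN − 2FM + GL) / (2(EG − F²)) = -sin(u)/(8*Abs(sin(u))).
At (u, v) = (5*pi/6, -pi/6): H = -1/8.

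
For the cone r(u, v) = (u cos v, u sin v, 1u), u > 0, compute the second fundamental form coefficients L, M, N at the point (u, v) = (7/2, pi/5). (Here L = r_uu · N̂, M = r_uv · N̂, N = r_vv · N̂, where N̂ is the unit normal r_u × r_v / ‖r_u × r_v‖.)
L = 0;  M = 0;  N = 7*sqrt(2)/4

Compute the unit normal N̂(u, v) = (-sqrt(2)*u*cos(v)/(2*Abs(u)), -sqrt(2)*u*sin(v)/(2*Abs(u)), sqrt(2)*u/(2*Abs(u))), and the second partials r_uu, r_uv, r_vv. Take dot products:
  L(u, v) = r_uu · N̂ = 0,
  M(u, v) = r_uv · N̂ = 0,
  N(u, v) = r_vv · N̂ = sqrt(2)*u^2/(2*Abs(u)).
Evaluating at (u, v) = (7/2, pi/5):
  L = 0, M = 0, N = 7*sqrt(2)/4.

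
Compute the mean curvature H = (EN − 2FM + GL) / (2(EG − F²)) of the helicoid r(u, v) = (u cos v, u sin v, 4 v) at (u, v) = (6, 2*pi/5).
H = 0

With E = 1, F = 0, G = u^2 + 16, L = 0, M = -4/sqrt(u^2 + 16), N = 0, assemble
  H = (EN − 2FM + GL) / (2(EG − F²)) = 0.
At (u, v) = (6, 2*pi/5): H = 0.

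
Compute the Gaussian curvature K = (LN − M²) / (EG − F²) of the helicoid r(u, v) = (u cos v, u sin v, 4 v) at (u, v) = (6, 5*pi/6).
K = -1/169

Coefficients of the first fundamental form: E = 1, F = 0, G = u^2 + 16.
Coefficients of the second fundamental form: L = 0, M = -4/sqrt(u^2 + 16), N = 0.
Assemble K = (LN − M²)/(EG − F²) = -16/(u^2 + 16)^2. At (u, v) = (6, 5*pi/6): K = -1/169.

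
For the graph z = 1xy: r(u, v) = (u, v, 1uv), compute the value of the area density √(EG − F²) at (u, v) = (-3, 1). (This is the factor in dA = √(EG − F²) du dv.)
√(EG − F²)|_{(-3, 1)} = sqrt(11)

E = v^2 + 1, F = u*v, G = u^2 + 1, so EG − F² = u^2 + v^2 + 1. Taking the positive square root: √(EG − F²) = sqrt(u^2 + v^2 + 1). At (u, v) = (-3, 1): sqrt(11).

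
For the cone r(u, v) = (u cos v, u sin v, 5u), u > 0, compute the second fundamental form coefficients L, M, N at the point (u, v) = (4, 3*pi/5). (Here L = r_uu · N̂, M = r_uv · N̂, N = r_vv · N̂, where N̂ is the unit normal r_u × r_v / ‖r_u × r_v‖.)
L = 0;  M = 0;  N = 10*sqrt(26)/13

Compute the unit normal N̂(u, v) = (-5*sqrt(26)*u*cos(v)/(26*Abs(u)), -5*sqrt(26)*u*sin(v)/(26*Abs(u)), sqrt(26)*u/(26*Abs(u))), and the second partials r_uu, r_uv, r_vv. Take dot products:
  L(u, v) = r_uu · N̂ = 0,
  M(u, v) = r_uv · N̂ = 0,
  N(u, v) = r_vv · N̂ = 5*sqrt(26)*u^2/(26*Abs(u)).
Evaluating at (u, v) = (4, 3*pi/5):
  L = 0, M = 0, N = 10*sqrt(26)/13.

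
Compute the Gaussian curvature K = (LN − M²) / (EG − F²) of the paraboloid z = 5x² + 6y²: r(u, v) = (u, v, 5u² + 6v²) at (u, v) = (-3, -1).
K = 24/218405

Coefficients of the first fundamental form: E = 100*u^2 + 1, F = 120*u*v, G = 144*v^2 + 1.
Coefficients of the second fundamental form: L = 10/sqrt(100*u^2 + 144*v^2 + 1), M = 0, N = 12/sqrt(100*u^2 + 144*v^2 + 1).
Assemble K = (LN − M²)/(EG − F²) = 120/(10000*u^4 + 28800*u^2*v^2 + 200*u^2 + 20736*v^4 + 288*v^2 + 1). At (u, v) = (-3, -1): K = 24/218405.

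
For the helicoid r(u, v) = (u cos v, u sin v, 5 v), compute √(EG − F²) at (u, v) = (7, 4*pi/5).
√(EG − F²)|_{(7, 4*pi/5)} = sqrt(74)

E = 1, F = 0, G = u^2 + 25; EG − F² = u^2 + 25; √(EG − F²) = sqrt(u^2 + 25). At the given point: sqrt(74).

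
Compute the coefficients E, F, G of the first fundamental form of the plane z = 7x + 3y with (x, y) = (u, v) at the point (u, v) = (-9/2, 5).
E = 50;  F = 21;  G = 10

Partials: r_u = (1, 0, 7), r_v = (0, 1, 3). As functions of (u, v):
  E = r_u · r_u = 50,
  F = r_u · r_v = 21,
  G = r_v · r_v = 10.
Evaluating at (u, v) = (-9/2, 5): E = 50, F = 21, G = 10.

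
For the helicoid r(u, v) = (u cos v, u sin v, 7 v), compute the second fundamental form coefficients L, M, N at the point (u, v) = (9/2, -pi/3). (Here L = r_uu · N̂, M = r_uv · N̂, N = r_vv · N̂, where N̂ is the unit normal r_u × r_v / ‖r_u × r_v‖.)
L = 0;  M = -14*sqrt(277)/277;  N = 0

Compute the unit normal N̂(u, v) = (7*sin(v)/sqrt(u^2 + 49), -7*cos(v)/sqrt(u^2 + 49), u/sqrt(u^2 + 49)), and the second partials r_uu, r_uv, r_vv. Take dot products:
  L(u, v) = r_uu · N̂ = 0,
  M(u, v) = r_uv · N̂ = -7/sqrt(u^2 + 49),
  N(u, v) = r_vv · N̂ = 0.
Evaluating at (u, v) = (9/2, -pi/3):
  L = 0, M = -14*sqrt(277)/277, N = 0.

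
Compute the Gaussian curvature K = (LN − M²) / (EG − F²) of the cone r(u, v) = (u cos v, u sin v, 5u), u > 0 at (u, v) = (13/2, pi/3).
K = 0

Coefficients of the first fundamental form: E = 26, F = 0, G = u^2.
Coefficients of the second fundamental form: L = 0, M = 0, N = 5*sqrt(26)*u^2/(26*Abs(u)).
Assemble K = (LN − M²)/(EG − F²) = 0. At (u, v) = (13/2, pi/3): K = 0.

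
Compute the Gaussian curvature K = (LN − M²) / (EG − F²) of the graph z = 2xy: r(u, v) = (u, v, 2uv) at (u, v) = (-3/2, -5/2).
K = -4/1225

Coefficients of the first fundamental form: E = 4*v^2 + 1, F = 4*u*v, G = 4*u^2 + 1.
Coefficients of the second fundamental form: L = 0, M = 2/sqrt(4*u^2 + 4*v^2 + 1), N = 0.
Assemble K = (LN − M²)/(EG − F²) = -4/(16*u^4 + 32*u^2*v^2 + 8*u^2 + 16*v^4 + 8*v^2 + 1). At (u, v) = (-3/2, -5/2): K = -4/1225.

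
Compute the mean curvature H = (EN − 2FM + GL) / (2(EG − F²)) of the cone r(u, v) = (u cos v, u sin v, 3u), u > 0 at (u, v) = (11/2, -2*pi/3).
H = 3*sqrt(10)/110

With E = 10, F = 0, G = u^2, L = 0, M = 0, N = 3*sqrt(10)*u^2/(10*Abs(u)), assemble
  H = (EN − 2FM + GL) / (2(EG − F²)) = 3*sqrt(10)/(20*Abs(u)).
At (u, v) = (11/2, -2*pi/3): H = 3*sqrt(10)/110.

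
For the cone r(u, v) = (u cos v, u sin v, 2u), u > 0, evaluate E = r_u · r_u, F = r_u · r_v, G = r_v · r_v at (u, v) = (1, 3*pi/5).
E = 5;  F = 0;  G = 1

Partials: r_u = (cos(v), sin(v), 2), r_v = (-u*sin(v), u*cos(v), 0). As functions of (u, v):
  E = r_u · r_u = 5,
  F = r_u · r_v = 0,
  G = r_v · r_v = u^2.
Evaluating at (u, v) = (1, 3*pi/5): E = 5, F = 0, G = 1.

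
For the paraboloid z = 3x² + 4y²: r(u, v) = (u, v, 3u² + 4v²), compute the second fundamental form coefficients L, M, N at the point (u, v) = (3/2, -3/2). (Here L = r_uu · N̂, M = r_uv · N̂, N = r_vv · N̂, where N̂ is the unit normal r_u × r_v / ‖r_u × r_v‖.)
L = 3*sqrt(226)/113;  M = 0;  N = 4*sqrt(226)/113

Compute the unit normal N̂(u, v) = (-6*u/sqrt(36*u^2 + 64*v^2 + 1), -8*v/sqrt(36*u^2 + 64*v^2 + 1), 1/sqrt(36*u^2 + 64*v^2 + 1)), and the second partials r_uu, r_uv, r_vv. Take dot products:
  L(u, v) = r_uu · N̂ = 6/sqrt(36*u^2 + 64*v^2 + 1),
  M(u, v) = r_uv · N̂ = 0,
  N(u, v) = r_vv · N̂ = 8/sqrt(36*u^2 + 64*v^2 + 1).
Evaluating at (u, v) = (3/2, -3/2):
  L = 3*sqrt(226)/113, M = 0, N = 4*sqrt(226)/113.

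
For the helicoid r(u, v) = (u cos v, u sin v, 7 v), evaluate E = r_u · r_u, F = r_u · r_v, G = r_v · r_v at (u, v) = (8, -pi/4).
E = 1;  F = 0;  G = 113

Partials: r_u = (cos(v), sin(v), 0), r_v = (-u*sin(v), u*cos(v), 7). As functions of (u, v):
  E = r_u · r_u = 1,
  F = r_u · r_v = 0,
  G = r_v · r_v = u^2 + 49.
Evaluating at (u, v) = (8, -pi/4): E = 1, F = 0, G = 113.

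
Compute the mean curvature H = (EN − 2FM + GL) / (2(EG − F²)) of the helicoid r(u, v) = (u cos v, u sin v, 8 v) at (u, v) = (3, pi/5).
H = 0

With E = 1, F = 0, G = u^2 + 64, L = 0, M = -8/sqrt(u^2 + 64), N = 0, assemble
  H = (EN − 2FM + GL) / (2(EG − F²)) = 0.
At (u, v) = (3, pi/5): H = 0.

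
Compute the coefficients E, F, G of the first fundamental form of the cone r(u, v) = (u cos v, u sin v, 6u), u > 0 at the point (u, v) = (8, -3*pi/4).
E = 37;  F = 0;  G = 64

Partials: r_u = (cos(v), sin(v), 6), r_v = (-u*sin(v), u*cos(v), 0). As functions of (u, v):
  E = r_u · r_u = 37,
  F = r_u · r_v = 0,
  G = r_v · r_v = u^2.
Evaluating at (u, v) = (8, -3*pi/4): E = 37, F = 0, G = 64.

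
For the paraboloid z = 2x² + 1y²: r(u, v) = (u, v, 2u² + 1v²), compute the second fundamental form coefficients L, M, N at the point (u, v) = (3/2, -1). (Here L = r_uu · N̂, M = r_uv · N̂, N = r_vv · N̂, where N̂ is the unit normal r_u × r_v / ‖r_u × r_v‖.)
L = 4*sqrt(41)/41;  M = 0;  N = 2*sqrt(41)/41

Compute the unit normal N̂(u, v) = (-4*u/sqrt(16*u^2 + 4*v^2 + 1), -2*v/sqrt(16*u^2 + 4*v^2 + 1), 1/sqrt(16*u^2 + 4*v^2 + 1)), and the second partials r_uu, r_uv, r_vv. Take dot products:
  L(u, v) = r_uu · N̂ = 4/sqrt(16*u^2 + 4*v^2 + 1),
  M(u, v) = r_uv · N̂ = 0,
  N(u, v) = r_vv · N̂ = 2/sqrt(16*u^2 + 4*v^2 + 1).
Evaluating at (u, v) = (3/2, -1):
  L = 4*sqrt(41)/41, M = 0, N = 2*sqrt(41)/41.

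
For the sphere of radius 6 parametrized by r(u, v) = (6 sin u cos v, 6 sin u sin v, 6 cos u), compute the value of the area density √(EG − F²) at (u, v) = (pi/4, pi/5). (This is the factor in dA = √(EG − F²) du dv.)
√(EG − F²)|_{(pi/4, pi/5)} = 18*sqrt(2)

E = 36, F = 0, G = 36*sin(u)^2, so EG − F² = 1296*sin(u)^2. Taking the positive square root: √(EG − F²) = 36*Abs(sin(u)). At (u, v) = (pi/4, pi/5): 18*sqrt(2).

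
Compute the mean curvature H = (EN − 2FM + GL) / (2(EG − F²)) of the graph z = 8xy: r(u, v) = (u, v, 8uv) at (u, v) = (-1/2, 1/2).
H = 128*sqrt(33)/1089

With E = 64*v^2 + 1, F = 64*u*v, G = 64*u^2 + 1, L = 0, M = 8/sqrt(64*u^2 + 64*v^2 + 1), N = 0, assemble
  H = (EN − 2FM + GL) / (2(EG − F²)) = -512*u*v/(64*u^2 + 64*v^2 + 1)^(3/2).
At (u, v) = (-1/2, 1/2): H = 128*sqrt(33)/1089.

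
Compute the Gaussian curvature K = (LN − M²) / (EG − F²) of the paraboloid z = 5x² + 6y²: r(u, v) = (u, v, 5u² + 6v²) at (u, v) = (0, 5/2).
K = 120/811801

Coefficients of the first fundamental form: E = 100*u^2 + 1, F = 120*u*v, G = 144*v^2 + 1.
Coefficients of the second fundamental form: L = 10/sqrt(100*u^2 + 144*v^2 + 1), M = 0, N = 12/sqrt(100*u^2 + 144*v^2 + 1).
Assemble K = (LN − M²)/(EG − F²) = 120/(10000*u^4 + 28800*u^2*v^2 + 200*u^2 + 20736*v^4 + 288*v^2 + 1). At (u, v) = (0, 5/2): K = 120/811801.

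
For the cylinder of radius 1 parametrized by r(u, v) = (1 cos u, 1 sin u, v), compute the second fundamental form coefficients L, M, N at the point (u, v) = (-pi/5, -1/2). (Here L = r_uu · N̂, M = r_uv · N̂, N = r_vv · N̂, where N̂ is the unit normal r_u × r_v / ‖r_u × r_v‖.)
L = -1;  M = 0;  N = 0

Compute the unit normal N̂(u, v) = (cos(u), sin(u), 0), and the second partials r_uu, r_uv, r_vv. Take dot products:
  L(u, v) = r_uu · N̂ = -1,
  M(u, v) = r_uv · N̂ = 0,
  N(u, v) = r_vv · N̂ = 0.
Evaluating at (u, v) = (-pi/5, -1/2):
  L = -1, M = 0, N = 0.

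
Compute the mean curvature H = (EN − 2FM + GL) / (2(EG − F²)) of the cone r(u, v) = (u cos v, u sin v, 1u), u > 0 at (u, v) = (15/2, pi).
H = sqrt(2)/30

With E = 2, F = 0, G = u^2, L = 0, M = 0, N = sqrt(2)*u^2/(2*Abs(u)), assemble
  H = (EN − 2FM + GL) / (2(EG − F²)) = sqrt(2)/(4*Abs(u)).
At (u, v) = (15/2, pi): H = sqrt(2)/30.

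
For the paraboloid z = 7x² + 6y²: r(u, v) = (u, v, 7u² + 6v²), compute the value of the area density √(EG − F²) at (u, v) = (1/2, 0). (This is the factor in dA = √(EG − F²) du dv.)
√(EG − F²)|_{(1/2, 0)} = 5*sqrt(2)

E = 196*u^2 + 1, F = 168*u*v, G = 144*v^2 + 1, so EG − F² = 196*u^2 + 144*v^2 + 1. Taking the positive square root: √(EG − F²) = sqrt(196*u^2 + 144*v^2 + 1). At (u, v) = (1/2, 0): 5*sqrt(2).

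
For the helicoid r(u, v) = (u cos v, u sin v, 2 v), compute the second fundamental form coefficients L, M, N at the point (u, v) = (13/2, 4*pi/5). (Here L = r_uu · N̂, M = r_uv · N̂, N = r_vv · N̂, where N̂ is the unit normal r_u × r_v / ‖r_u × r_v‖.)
L = 0;  M = -4*sqrt(185)/185;  N = 0

Compute the unit normal N̂(u, v) = (2*sin(v)/sqrt(u^2 + 4), -2*cos(v)/sqrt(u^2 + 4), u/sqrt(u^2 + 4)), and the second partials r_uu, r_uv, r_vv. Take dot products:
  L(u, v) = r_uu · N̂ = 0,
  M(u, v) = r_uv · N̂ = -2/sqrt(u^2 + 4),
  N(u, v) = r_vv · N̂ = 0.
Evaluating at (u, v) = (13/2, 4*pi/5):
  L = 0, M = -4*sqrt(185)/185, N = 0.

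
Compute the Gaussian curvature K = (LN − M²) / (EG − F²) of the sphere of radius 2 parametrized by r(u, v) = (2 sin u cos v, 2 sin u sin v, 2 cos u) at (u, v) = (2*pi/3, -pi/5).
K = 1/4

Coefficients of the first fundamental form: E = 4, F = 0, G = 4*sin(u)^2.
Coefficients of the second fundamental form: L = -2*sin(u)/Abs(sin(u)), M = 0, N = -2*sin(u)^3/Abs(sin(u)).
Assemble K = (LN − M²)/(EG − F²) = 1/4. At (u, v) = (2*pi/3, -pi/5): K = 1/4.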